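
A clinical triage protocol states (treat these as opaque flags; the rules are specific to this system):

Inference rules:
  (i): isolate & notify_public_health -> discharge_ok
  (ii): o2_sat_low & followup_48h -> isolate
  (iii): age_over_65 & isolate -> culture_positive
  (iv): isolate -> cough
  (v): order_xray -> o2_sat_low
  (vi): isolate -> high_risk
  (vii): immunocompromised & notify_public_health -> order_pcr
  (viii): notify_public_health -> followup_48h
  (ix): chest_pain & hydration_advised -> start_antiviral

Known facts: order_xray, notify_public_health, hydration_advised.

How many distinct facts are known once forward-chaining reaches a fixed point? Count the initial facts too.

9

Round 1: (v) [order_xray -> o2_sat_low]; (viii) [notify_public_health -> followup_48h]. Adds o2_sat_low, followup_48h.
Round 2: (ii) [o2_sat_low & followup_48h -> isolate]. Adds isolate.
Round 3: (i) [isolate & notify_public_health -> discharge_ok]; (iv) [isolate -> cough]; (vi) [isolate -> high_risk]. Adds discharge_ok, cough, high_risk.
Closure: {cough, discharge_ok, followup_48h, high_risk, hydration_advised, isolate, notify_public_health, o2_sat_low, order_xray} — 9 facts.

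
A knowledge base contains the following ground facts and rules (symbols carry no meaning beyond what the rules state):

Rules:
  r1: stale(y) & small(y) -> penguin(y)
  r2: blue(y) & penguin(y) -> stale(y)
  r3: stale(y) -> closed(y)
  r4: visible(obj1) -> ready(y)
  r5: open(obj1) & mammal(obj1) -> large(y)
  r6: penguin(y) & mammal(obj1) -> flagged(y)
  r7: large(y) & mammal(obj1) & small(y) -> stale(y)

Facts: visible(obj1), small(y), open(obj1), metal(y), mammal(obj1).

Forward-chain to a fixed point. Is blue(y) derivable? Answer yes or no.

Round 1: r4 [visible(obj1) -> ready(y)]; r5 [open(obj1) & mammal(obj1) -> large(y)]. New: ready(y), large(y).
Round 2: r7 [large(y) & mammal(obj1) & small(y) -> stale(y)]. New: stale(y).
Round 3: r1 [stale(y) & small(y) -> penguin(y)]; r3 [stale(y) -> closed(y)]. New: penguin(y), closed(y).
Round 4: r6 [penguin(y) & mammal(obj1) -> flagged(y)]. New: flagged(y).
Fixed point reached. No rule has blue(y) as a consequent, and it is not given.

no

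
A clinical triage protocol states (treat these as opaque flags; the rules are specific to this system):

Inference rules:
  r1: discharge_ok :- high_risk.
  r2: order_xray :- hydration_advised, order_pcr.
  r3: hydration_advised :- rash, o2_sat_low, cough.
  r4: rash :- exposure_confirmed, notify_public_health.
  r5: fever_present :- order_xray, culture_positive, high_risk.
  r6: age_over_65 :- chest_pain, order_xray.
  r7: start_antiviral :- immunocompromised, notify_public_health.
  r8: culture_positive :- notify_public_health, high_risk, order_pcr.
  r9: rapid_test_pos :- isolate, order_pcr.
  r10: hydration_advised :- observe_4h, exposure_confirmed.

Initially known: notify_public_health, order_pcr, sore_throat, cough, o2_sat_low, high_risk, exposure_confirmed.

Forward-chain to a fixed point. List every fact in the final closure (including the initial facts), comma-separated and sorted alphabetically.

cough, culture_positive, discharge_ok, exposure_confirmed, fever_present, high_risk, hydration_advised, notify_public_health, o2_sat_low, order_pcr, order_xray, rash, sore_throat

Round 1: r1 [discharge_ok :- high_risk.]; r4 [rash :- exposure_confirmed, notify_public_health.]; r8 [culture_positive :- notify_public_health, high_risk, order_pcr.]. Adds discharge_ok, rash, culture_positive.
Round 2: r3 [hydration_advised :- rash, o2_sat_low, cough.]. Adds hydration_advised.
Round 3: r2 [order_xray :- hydration_advised, order_pcr.]. Adds order_xray.
Round 4: r5 [fever_present :- order_xray, culture_positive, high_risk.]. Adds fever_present.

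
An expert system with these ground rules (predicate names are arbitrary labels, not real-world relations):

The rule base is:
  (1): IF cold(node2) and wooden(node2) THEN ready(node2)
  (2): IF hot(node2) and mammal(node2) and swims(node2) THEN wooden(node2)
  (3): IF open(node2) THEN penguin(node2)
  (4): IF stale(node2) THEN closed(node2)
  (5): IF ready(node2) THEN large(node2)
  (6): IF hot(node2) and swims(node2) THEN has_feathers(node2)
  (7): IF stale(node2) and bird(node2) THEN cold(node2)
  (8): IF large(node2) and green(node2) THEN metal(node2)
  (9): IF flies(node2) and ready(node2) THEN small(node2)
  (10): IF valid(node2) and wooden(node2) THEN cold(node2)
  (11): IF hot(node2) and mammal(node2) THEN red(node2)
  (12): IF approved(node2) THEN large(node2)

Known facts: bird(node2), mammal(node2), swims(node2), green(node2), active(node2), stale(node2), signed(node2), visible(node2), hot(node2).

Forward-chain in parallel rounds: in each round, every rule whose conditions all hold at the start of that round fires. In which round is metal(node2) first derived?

4

Round 1: (2) [IF hot(node2) and mammal(node2) and swims(node2) THEN wooden(node2)]; (4) [IF stale(node2) THEN closed(node2)]; (6) [IF hot(node2) and swims(node2) THEN has_feathers(node2)]; (7) [IF stale(node2) and bird(node2) THEN cold(node2)]; (11) [IF hot(node2) and mammal(node2) THEN red(node2)]. New: wooden(node2), closed(node2), has_feathers(node2), cold(node2), red(node2).
Round 2: (1) [IF cold(node2) and wooden(node2) THEN ready(node2)]. New: ready(node2).
Round 3: (5) [IF ready(node2) THEN large(node2)]. New: large(node2).
Round 4: (8) [IF large(node2) and green(node2) THEN metal(node2)]. New: metal(node2).
metal(node2) first appears in round 4.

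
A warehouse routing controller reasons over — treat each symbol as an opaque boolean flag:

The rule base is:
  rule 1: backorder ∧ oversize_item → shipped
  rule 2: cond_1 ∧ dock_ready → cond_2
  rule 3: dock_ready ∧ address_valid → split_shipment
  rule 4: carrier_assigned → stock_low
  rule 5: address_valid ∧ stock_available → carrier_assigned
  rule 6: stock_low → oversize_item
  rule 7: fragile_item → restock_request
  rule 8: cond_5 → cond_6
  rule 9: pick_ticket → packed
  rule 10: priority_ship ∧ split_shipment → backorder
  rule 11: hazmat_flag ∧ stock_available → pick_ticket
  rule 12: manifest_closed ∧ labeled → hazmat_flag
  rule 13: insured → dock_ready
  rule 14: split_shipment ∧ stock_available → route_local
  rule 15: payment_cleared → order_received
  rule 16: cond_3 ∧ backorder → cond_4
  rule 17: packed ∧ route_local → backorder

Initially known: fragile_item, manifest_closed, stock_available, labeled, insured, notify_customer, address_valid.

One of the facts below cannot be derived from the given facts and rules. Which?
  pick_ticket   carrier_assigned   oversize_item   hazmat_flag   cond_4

Round 1: rule 5 [address_valid ∧ stock_available → carrier_assigned]; rule 7 [fragile_item → restock_request]; rule 12 [manifest_closed ∧ labeled → hazmat_flag]; rule 13 [insured → dock_ready]. New: carrier_assigned, restock_request, hazmat_flag, dock_ready.
Round 2: rule 3 [dock_ready ∧ address_valid → split_shipment]; rule 4 [carrier_assigned → stock_low]; rule 11 [hazmat_flag ∧ stock_available → pick_ticket]. New: split_shipment, stock_low, pick_ticket.
Round 3: rule 6 [stock_low → oversize_item]; rule 9 [pick_ticket → packed]; rule 14 [split_shipment ∧ stock_available → route_local]. New: oversize_item, packed, route_local.
Round 4: rule 17 [packed ∧ route_local → backorder]. New: backorder.
Round 5: rule 1 [backorder ∧ oversize_item → shipped]. New: shipped.
Derived: hazmat_flag (round 1), oversize_item (round 3), carrier_assigned (round 1), pick_ticket (round 2). cond_4 never appears in any round.

cond_4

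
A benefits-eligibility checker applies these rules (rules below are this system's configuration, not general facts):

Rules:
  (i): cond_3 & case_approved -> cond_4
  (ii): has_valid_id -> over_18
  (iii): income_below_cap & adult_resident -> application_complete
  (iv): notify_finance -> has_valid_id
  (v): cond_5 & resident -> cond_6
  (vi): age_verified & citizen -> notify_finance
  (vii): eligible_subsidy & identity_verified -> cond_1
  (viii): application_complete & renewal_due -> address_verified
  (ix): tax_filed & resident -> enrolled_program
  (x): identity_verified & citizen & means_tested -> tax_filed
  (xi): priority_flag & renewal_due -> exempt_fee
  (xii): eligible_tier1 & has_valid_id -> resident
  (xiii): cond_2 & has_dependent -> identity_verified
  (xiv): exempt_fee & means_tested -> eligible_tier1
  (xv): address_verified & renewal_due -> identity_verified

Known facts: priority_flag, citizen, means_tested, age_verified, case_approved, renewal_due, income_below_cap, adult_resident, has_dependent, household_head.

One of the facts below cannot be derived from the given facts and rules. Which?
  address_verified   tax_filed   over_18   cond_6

cond_6

Round 1 — (iii), (vi), (xi), derive application_complete, notify_finance, exempt_fee.
Round 2 — (iv), (viii), (xiv), derive has_valid_id, address_verified, eligible_tier1.
Round 3 — (ii), (xii), (xv), derive over_18, resident, identity_verified.
Round 4 — (x), derive tax_filed.
Round 5 — (ix), derive enrolled_program.
Derived: over_18 (round 3), address_verified (round 2), tax_filed (round 4). cond_6 never appears in any round.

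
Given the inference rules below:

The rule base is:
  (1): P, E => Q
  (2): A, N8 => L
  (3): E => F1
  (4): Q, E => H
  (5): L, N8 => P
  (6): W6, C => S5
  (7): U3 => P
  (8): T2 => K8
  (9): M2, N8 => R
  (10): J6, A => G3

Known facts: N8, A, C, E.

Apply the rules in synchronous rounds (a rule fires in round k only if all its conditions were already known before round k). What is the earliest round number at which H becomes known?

Round 1 fires (2), (3), giving L, F1.
Round 2 fires (5), giving P.
Round 3 fires (1), giving Q.
Round 4 fires (4), giving H.
H first appears in round 4.

4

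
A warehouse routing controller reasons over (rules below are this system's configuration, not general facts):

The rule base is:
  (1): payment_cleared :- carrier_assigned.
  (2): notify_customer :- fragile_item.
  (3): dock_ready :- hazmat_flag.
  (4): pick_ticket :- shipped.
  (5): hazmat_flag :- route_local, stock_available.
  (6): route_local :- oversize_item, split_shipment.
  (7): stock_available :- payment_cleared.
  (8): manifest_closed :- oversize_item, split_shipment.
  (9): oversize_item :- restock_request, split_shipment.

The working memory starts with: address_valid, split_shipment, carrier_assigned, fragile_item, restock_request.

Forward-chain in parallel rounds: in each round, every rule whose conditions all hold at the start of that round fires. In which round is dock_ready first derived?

Round 1 — (1), (2), (9), derive payment_cleared, notify_customer, oversize_item.
Round 2 — (6), (7), (8), derive route_local, stock_available, manifest_closed.
Round 3 — (5), derive hazmat_flag.
Round 4 — (3), derive dock_ready.
dock_ready first appears in round 4.

4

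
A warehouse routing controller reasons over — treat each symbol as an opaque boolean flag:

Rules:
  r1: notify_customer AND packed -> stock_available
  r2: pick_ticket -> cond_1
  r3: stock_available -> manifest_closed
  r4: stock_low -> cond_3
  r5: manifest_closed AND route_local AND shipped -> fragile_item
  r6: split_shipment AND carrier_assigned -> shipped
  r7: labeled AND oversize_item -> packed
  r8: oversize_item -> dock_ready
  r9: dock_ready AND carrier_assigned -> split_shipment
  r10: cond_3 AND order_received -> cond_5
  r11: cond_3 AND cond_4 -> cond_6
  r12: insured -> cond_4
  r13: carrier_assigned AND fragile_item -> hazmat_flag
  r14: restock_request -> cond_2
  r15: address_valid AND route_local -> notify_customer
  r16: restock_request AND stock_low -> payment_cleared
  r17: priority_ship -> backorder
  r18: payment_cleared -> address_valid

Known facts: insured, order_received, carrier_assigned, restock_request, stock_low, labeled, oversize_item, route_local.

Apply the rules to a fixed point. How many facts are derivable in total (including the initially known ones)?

Round 1 — r4, r7, r8, r12, r14, r16, derive cond_3, packed, dock_ready, cond_4, cond_2, payment_cleared.
Round 2 — r9, r10, r11, r18, derive split_shipment, cond_5, cond_6, address_valid.
Round 3 — r6, r15, derive shipped, notify_customer.
Round 4 — r1, derive stock_available.
Round 5 — r3, derive manifest_closed.
Round 6 — r5, derive fragile_item.
Round 7 — r13, derive hazmat_flag.
Closure: {address_valid, carrier_assigned, cond_2, cond_3, cond_4, cond_5, cond_6, dock_ready, fragile_item, hazmat_flag, insured, labeled, manifest_closed, notify_customer, order_received, oversize_item, packed, payment_cleared, restock_request, route_local, shipped, split_shipment, stock_available, stock_low} — 24 facts.

24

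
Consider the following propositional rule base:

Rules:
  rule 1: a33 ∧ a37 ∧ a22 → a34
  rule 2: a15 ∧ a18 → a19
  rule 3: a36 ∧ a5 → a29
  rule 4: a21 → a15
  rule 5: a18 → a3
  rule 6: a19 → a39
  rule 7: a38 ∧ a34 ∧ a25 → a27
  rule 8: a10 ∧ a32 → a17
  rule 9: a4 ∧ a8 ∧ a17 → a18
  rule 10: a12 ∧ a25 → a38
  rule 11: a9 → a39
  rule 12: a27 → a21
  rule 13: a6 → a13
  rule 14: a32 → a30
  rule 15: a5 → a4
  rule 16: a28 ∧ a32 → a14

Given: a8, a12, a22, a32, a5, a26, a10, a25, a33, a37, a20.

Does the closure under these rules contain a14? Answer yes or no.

no

Round 1: rule 1 [a33 ∧ a37 ∧ a22 → a34]; rule 8 [a10 ∧ a32 → a17]; rule 10 [a12 ∧ a25 → a38]; rule 14 [a32 → a30]; rule 15 [a5 → a4]. New: a34, a17, a38, a30, a4.
Round 2: rule 7 [a38 ∧ a34 ∧ a25 → a27]; rule 9 [a4 ∧ a8 ∧ a17 → a18]. New: a27, a18.
Round 3: rule 5 [a18 → a3]; rule 12 [a27 → a21]. New: a3, a21.
Round 4: rule 4 [a21 → a15]. New: a15.
Round 5: rule 2 [a15 ∧ a18 → a19]. New: a19.
Round 6: rule 6 [a19 → a39]. New: a39.
Fixed point reached. a14 is concluded only by rule 16; rule 16 needs a28 (never derived).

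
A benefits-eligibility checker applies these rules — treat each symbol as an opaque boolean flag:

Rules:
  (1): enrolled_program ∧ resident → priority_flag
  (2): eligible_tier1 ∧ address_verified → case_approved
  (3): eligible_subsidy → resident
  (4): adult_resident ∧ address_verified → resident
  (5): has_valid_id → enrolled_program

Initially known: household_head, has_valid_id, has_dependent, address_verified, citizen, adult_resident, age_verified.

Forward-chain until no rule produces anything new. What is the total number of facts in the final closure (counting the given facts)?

10

Round 1 — (4), (5), derive resident, enrolled_program.
Round 2 — (1), derive priority_flag.
Closure: {address_verified, adult_resident, age_verified, citizen, enrolled_program, has_dependent, has_valid_id, household_head, priority_flag, resident} — 10 facts.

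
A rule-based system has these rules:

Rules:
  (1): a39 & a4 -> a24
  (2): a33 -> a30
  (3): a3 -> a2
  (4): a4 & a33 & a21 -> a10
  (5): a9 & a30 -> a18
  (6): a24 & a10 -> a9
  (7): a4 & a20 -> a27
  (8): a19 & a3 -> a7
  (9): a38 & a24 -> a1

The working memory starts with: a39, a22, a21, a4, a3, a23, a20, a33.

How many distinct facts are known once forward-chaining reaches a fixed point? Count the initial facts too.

Round 1 fires (1), (2), (3), (4), (7), giving a24, a30, a2, a10, a27.
Round 2 fires (6), giving a9.
Round 3 fires (5), giving a18.
Closure: {a10, a18, a2, a20, a21, a22, a23, a24, a27, a3, a30, a33, a39, a4, a9} — 15 facts.

15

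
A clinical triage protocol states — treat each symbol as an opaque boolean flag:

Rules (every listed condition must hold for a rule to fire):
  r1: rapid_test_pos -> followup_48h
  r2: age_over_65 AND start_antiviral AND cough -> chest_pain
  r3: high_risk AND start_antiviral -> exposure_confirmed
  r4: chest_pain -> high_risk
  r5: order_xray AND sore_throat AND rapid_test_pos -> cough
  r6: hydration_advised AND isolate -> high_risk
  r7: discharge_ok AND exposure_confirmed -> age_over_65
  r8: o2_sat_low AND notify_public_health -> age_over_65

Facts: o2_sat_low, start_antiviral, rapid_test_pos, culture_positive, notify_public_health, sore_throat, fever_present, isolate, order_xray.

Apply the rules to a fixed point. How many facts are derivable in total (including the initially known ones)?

15

Round 1 — r1, r5, r8, derive followup_48h, cough, age_over_65.
Round 2 — r2, derive chest_pain.
Round 3 — r4, derive high_risk.
Round 4 — r3, derive exposure_confirmed.
Closure: {age_over_65, chest_pain, cough, culture_positive, exposure_confirmed, fever_present, followup_48h, high_risk, isolate, notify_public_health, o2_sat_low, order_xray, rapid_test_pos, sore_throat, start_antiviral} — 15 facts.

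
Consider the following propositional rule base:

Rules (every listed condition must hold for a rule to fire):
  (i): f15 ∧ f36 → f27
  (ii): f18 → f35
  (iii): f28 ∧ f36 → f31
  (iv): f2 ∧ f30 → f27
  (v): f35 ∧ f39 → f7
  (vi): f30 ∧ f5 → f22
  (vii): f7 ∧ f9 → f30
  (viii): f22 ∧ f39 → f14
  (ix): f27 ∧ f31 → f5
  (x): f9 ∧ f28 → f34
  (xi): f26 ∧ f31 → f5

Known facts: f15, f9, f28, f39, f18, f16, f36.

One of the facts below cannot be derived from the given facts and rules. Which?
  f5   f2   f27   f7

Round 1 — (i), (ii), (iii), (x), derive f27, f35, f31, f34.
Round 2 — (v), (ix), derive f7, f5.
Round 3 — (vii), derive f30.
Round 4 — (vi), derive f22.
Round 5 — (viii), derive f14.
Derived: f5 (round 2), f27 (round 1), f7 (round 2). f2 never appears in any round.

f2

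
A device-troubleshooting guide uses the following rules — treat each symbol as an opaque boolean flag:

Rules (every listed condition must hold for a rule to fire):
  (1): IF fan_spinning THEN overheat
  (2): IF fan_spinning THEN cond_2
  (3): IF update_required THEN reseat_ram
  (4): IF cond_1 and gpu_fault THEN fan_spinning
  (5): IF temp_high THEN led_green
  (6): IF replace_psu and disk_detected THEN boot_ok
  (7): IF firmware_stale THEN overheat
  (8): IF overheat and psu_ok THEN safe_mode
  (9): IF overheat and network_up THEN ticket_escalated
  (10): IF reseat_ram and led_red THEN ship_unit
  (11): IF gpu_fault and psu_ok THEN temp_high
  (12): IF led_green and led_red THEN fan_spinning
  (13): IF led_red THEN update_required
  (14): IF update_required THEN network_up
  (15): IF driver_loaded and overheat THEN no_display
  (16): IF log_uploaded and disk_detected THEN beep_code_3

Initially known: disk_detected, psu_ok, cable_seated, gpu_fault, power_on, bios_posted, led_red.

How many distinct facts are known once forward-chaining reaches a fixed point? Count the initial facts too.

18

Round 1: (11) [IF gpu_fault and psu_ok THEN temp_high]; (13) [IF led_red THEN update_required]. Adds temp_high, update_required.
Round 2: (3) [IF update_required THEN reseat_ram]; (5) [IF temp_high THEN led_green]; (14) [IF update_required THEN network_up]. Adds reseat_ram, led_green, network_up.
Round 3: (10) [IF reseat_ram and led_red THEN ship_unit]; (12) [IF led_green and led_red THEN fan_spinning]. Adds ship_unit, fan_spinning.
Round 4: (1) [IF fan_spinning THEN overheat]; (2) [IF fan_spinning THEN cond_2]. Adds overheat, cond_2.
Round 5: (8) [IF overheat and psu_ok THEN safe_mode]; (9) [IF overheat and network_up THEN ticket_escalated]. Adds safe_mode, ticket_escalated.
Closure: {bios_posted, cable_seated, cond_2, disk_detected, fan_spinning, gpu_fault, led_green, led_red, network_up, overheat, power_on, psu_ok, reseat_ram, safe_mode, ship_unit, temp_high, ticket_escalated, update_required} — 18 facts.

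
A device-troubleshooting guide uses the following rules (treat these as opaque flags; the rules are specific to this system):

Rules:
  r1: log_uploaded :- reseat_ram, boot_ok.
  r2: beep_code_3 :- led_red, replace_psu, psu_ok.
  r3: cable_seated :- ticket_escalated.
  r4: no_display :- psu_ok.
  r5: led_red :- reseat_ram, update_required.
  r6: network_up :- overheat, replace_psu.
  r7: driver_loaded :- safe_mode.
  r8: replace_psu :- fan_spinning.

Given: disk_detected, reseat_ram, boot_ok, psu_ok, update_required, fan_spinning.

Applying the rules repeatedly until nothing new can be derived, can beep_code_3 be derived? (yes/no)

Round 1: r1 [log_uploaded :- reseat_ram, boot_ok.]; r4 [no_display :- psu_ok.]; r5 [led_red :- reseat_ram, update_required.]; r8 [replace_psu :- fan_spinning.]. Adds log_uploaded, no_display, led_red, replace_psu.
Round 2: r2 [beep_code_3 :- led_red, replace_psu, psu_ok.]. Adds beep_code_3.
beep_code_3 appears in round 2, so it is derivable.

yes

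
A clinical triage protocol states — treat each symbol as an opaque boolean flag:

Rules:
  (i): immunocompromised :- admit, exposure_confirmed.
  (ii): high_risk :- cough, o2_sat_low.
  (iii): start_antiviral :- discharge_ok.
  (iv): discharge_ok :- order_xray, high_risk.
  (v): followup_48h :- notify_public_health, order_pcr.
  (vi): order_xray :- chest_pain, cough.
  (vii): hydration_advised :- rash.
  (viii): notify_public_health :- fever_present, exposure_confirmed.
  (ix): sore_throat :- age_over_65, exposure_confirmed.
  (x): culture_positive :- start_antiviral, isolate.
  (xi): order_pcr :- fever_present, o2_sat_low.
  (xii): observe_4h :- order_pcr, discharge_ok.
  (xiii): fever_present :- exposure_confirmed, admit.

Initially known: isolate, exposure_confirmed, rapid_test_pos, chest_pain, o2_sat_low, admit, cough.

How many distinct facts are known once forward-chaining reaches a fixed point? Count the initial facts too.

Round 1: (i) [immunocompromised :- admit, exposure_confirmed.]; (ii) [high_risk :- cough, o2_sat_low.]; (vi) [order_xray :- chest_pain, cough.]; (xiii) [fever_present :- exposure_confirmed, admit.]. Adds immunocompromised, high_risk, order_xray, fever_present.
Round 2: (iv) [discharge_ok :- order_xray, high_risk.]; (viii) [notify_public_health :- fever_present, exposure_confirmed.]; (xi) [order_pcr :- fever_present, o2_sat_low.]. Adds discharge_ok, notify_public_health, order_pcr.
Round 3: (iii) [start_antiviral :- discharge_ok.]; (v) [followup_48h :- notify_public_health, order_pcr.]; (xii) [observe_4h :- order_pcr, discharge_ok.]. Adds start_antiviral, followup_48h, observe_4h.
Round 4: (x) [culture_positive :- start_antiviral, isolate.]. Adds culture_positive.
Closure: {admit, chest_pain, cough, culture_positive, discharge_ok, exposure_confirmed, fever_present, followup_48h, high_risk, immunocompromised, isolate, notify_public_health, o2_sat_low, observe_4h, order_pcr, order_xray, rapid_test_pos, start_antiviral} — 18 facts.

18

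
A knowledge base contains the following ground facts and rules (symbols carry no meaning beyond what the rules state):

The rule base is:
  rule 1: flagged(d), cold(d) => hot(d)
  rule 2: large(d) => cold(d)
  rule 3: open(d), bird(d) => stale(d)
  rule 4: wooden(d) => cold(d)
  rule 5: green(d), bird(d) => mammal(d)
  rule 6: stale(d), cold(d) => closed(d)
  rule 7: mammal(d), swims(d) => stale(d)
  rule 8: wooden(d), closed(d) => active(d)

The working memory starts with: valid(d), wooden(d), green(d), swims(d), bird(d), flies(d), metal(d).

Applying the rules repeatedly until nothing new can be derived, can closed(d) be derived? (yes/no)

yes

[1] rule 4 [wooden(d) => cold(d)]; rule 5 [green(d), bird(d) => mammal(d)]. ⇒ new: cold(d), mammal(d).
[2] rule 7 [mammal(d), swims(d) => stale(d)]. ⇒ new: stale(d).
[3] rule 6 [stale(d), cold(d) => closed(d)]. ⇒ new: closed(d).
[4] rule 8 [wooden(d), closed(d) => active(d)]. ⇒ new: active(d).
closed(d) appears in round 3, so it is derivable.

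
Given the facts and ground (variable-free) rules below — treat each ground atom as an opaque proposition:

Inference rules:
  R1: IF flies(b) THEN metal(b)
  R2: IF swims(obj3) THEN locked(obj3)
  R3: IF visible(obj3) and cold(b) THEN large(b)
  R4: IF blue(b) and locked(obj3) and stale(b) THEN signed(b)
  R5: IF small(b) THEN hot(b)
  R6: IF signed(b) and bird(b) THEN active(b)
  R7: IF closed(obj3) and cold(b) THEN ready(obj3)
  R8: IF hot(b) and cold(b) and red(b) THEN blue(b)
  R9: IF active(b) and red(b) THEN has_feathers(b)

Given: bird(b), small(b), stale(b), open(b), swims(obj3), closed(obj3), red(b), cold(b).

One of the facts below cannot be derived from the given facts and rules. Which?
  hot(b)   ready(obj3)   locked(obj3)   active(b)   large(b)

Round 1: R2 [IF swims(obj3) THEN locked(obj3)]; R5 [IF small(b) THEN hot(b)]; R7 [IF closed(obj3) and cold(b) THEN ready(obj3)]. New: locked(obj3), hot(b), ready(obj3).
Round 2: R8 [IF hot(b) and cold(b) and red(b) THEN blue(b)]. New: blue(b).
Round 3: R4 [IF blue(b) and locked(obj3) and stale(b) THEN signed(b)]. New: signed(b).
Round 4: R6 [IF signed(b) and bird(b) THEN active(b)]. New: active(b).
Round 5: R9 [IF active(b) and red(b) THEN has_feathers(b)]. New: has_feathers(b).
Derived: locked(obj3) (round 1), hot(b) (round 1), active(b) (round 4), ready(obj3) (round 1). large(b) never appears in any round.

large(b)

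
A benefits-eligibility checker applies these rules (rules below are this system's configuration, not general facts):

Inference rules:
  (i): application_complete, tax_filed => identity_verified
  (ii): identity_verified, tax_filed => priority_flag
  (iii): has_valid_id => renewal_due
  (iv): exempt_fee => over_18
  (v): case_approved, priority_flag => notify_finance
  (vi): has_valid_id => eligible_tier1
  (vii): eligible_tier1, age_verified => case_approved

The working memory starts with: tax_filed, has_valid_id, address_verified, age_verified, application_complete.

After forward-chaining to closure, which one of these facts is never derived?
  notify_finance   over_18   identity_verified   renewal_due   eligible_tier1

over_18

Round 1: (i) [application_complete, tax_filed => identity_verified]; (iii) [has_valid_id => renewal_due]; (vi) [has_valid_id => eligible_tier1]. Adds identity_verified, renewal_due, eligible_tier1.
Round 2: (ii) [identity_verified, tax_filed => priority_flag]; (vii) [eligible_tier1, age_verified => case_approved]. Adds priority_flag, case_approved.
Round 3: (v) [case_approved, priority_flag => notify_finance]. Adds notify_finance.
Derived: eligible_tier1 (round 1), identity_verified (round 1), renewal_due (round 1), notify_finance (round 3). over_18 never appears in any round.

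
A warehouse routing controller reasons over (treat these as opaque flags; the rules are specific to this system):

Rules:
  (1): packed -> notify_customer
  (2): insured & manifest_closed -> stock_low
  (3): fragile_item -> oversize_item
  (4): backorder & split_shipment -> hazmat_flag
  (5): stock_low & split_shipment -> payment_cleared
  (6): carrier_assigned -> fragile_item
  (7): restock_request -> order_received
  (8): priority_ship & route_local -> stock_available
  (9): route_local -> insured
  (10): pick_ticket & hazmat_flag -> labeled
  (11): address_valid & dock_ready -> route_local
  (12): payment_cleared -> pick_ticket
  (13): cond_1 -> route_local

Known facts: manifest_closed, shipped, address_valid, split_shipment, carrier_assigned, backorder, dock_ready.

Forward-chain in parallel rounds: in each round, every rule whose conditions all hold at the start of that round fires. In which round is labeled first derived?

Round 1 fires (4), (6), (11), giving hazmat_flag, fragile_item, route_local.
Round 2 fires (3), (9), giving oversize_item, insured.
Round 3 fires (2), giving stock_low.
Round 4 fires (5), giving payment_cleared.
Round 5 fires (12), giving pick_ticket.
Round 6 fires (10), giving labeled.
labeled first appears in round 6.

6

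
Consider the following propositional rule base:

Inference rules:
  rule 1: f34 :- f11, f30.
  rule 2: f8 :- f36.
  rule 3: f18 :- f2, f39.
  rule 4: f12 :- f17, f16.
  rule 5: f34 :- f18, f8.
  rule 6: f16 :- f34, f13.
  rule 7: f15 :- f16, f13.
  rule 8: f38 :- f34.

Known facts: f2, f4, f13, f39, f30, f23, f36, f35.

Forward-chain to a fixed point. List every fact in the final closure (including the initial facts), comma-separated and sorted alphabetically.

Round 1 — rule 2, rule 3, derive f8, f18.
Round 2 — rule 5, derive f34.
Round 3 — rule 6, rule 8, derive f16, f38.
Round 4 — rule 7, derive f15.

f13, f15, f16, f18, f2, f23, f30, f34, f35, f36, f38, f39, f4, f8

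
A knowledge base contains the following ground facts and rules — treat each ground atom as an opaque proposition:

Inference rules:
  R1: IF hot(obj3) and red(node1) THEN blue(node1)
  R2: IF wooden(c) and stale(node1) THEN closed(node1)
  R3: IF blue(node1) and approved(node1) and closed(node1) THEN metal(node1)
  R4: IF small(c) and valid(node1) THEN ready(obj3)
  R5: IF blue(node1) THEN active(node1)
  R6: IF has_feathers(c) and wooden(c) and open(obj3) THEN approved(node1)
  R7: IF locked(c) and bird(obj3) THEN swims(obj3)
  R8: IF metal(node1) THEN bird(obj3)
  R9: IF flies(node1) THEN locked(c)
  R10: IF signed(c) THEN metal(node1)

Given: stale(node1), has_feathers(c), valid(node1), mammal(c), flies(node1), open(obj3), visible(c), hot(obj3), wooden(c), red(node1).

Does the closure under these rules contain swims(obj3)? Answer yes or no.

Round 1: R1 [IF hot(obj3) and red(node1) THEN blue(node1)]; R2 [IF wooden(c) and stale(node1) THEN closed(node1)]; R6 [IF has_feathers(c) and wooden(c) and open(obj3) THEN approved(node1)]; R9 [IF flies(node1) THEN locked(c)]. New: blue(node1), closed(node1), approved(node1), locked(c).
Round 2: R3 [IF blue(node1) and approved(node1) and closed(node1) THEN metal(node1)]; R5 [IF blue(node1) THEN active(node1)]. New: metal(node1), active(node1).
Round 3: R8 [IF metal(node1) THEN bird(obj3)]. New: bird(obj3).
Round 4: R7 [IF locked(c) and bird(obj3) THEN swims(obj3)]. New: swims(obj3).
swims(obj3) appears in round 4, so it is derivable.

yes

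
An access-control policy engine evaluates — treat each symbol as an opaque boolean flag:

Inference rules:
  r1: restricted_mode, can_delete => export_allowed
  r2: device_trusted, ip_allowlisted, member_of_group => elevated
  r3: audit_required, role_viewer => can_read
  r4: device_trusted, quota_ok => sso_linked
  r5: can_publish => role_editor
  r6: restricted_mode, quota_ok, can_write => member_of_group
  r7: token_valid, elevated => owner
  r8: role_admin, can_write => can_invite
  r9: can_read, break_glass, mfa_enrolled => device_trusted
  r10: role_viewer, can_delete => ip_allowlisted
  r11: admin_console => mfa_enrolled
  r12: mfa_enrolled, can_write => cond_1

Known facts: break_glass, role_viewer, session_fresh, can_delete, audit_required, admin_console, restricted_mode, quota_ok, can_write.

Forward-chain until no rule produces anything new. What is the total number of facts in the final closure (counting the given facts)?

Round 1: r1 [restricted_mode, can_delete => export_allowed]; r3 [audit_required, role_viewer => can_read]; r6 [restricted_mode, quota_ok, can_write => member_of_group]; r10 [role_viewer, can_delete => ip_allowlisted]; r11 [admin_console => mfa_enrolled]. New: export_allowed, can_read, member_of_group, ip_allowlisted, mfa_enrolled.
Round 2: r9 [can_read, break_glass, mfa_enrolled => device_trusted]; r12 [mfa_enrolled, can_write => cond_1]. New: device_trusted, cond_1.
Round 3: r2 [device_trusted, ip_allowlisted, member_of_group => elevated]; r4 [device_trusted, quota_ok => sso_linked]. New: elevated, sso_linked.
Closure: {admin_console, audit_required, break_glass, can_delete, can_read, can_write, cond_1, device_trusted, elevated, export_allowed, ip_allowlisted, member_of_group, mfa_enrolled, quota_ok, restricted_mode, role_viewer, session_fresh, sso_linked} — 18 facts.

18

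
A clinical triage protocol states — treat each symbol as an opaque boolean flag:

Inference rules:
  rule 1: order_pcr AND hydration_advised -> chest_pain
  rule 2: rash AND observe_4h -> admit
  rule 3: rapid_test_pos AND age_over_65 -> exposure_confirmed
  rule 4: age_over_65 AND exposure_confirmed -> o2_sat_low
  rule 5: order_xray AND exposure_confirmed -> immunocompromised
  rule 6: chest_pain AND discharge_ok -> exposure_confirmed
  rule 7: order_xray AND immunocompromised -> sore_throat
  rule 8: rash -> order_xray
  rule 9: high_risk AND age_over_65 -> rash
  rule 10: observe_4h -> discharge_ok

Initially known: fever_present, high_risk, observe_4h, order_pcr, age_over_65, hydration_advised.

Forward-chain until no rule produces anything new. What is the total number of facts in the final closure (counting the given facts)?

Round 1: rule 1 [order_pcr AND hydration_advised -> chest_pain]; rule 9 [high_risk AND age_over_65 -> rash]; rule 10 [observe_4h -> discharge_ok]. New: chest_pain, rash, discharge_ok.
Round 2: rule 2 [rash AND observe_4h -> admit]; rule 6 [chest_pain AND discharge_ok -> exposure_confirmed]; rule 8 [rash -> order_xray]. New: admit, exposure_confirmed, order_xray.
Round 3: rule 4 [age_over_65 AND exposure_confirmed -> o2_sat_low]; rule 5 [order_xray AND exposure_confirmed -> immunocompromised]. New: o2_sat_low, immunocompromised.
Round 4: rule 7 [order_xray AND immunocompromised -> sore_throat]. New: sore_throat.
Closure: {admit, age_over_65, chest_pain, discharge_ok, exposure_confirmed, fever_present, high_risk, hydration_advised, immunocompromised, o2_sat_low, observe_4h, order_pcr, order_xray, rash, sore_throat} — 15 facts.

15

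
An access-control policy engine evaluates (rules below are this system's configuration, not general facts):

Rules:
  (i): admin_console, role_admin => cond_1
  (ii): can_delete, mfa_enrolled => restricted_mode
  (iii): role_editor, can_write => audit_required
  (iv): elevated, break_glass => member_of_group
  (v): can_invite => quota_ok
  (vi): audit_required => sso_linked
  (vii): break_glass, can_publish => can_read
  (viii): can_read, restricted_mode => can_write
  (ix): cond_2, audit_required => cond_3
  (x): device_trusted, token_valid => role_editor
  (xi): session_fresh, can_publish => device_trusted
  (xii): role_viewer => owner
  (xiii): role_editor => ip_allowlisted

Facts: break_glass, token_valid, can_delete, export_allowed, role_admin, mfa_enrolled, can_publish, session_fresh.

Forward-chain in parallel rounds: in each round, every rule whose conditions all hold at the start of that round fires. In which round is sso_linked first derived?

4

Round 1 fires (ii), (vii), (xi), giving restricted_mode, can_read, device_trusted.
Round 2 fires (viii), (x), giving can_write, role_editor.
Round 3 fires (iii), (xiii), giving audit_required, ip_allowlisted.
Round 4 fires (vi), giving sso_linked.
sso_linked first appears in round 4.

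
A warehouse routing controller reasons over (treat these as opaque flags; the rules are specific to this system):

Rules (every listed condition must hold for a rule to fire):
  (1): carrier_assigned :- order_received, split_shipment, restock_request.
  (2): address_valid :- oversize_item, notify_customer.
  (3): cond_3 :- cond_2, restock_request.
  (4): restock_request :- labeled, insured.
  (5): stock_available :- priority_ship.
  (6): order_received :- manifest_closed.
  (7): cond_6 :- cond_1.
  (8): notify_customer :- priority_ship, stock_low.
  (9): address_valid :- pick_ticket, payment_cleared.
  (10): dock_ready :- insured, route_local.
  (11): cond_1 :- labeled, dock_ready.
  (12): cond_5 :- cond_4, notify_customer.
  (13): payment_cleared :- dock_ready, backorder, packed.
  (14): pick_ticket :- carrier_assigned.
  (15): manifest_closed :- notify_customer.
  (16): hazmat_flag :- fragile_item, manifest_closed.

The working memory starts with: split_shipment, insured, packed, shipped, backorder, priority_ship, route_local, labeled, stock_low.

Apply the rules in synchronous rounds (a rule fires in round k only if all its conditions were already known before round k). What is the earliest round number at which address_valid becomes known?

Round 1 — (4), (5), (8), (10), derive restock_request, stock_available, notify_customer, dock_ready.
Round 2 — (11), (13), (15), derive cond_1, payment_cleared, manifest_closed.
Round 3 — (6), (7), derive order_received, cond_6.
Round 4 — (1), derive carrier_assigned.
Round 5 — (14), derive pick_ticket.
Round 6 — (9), derive address_valid.
address_valid first appears in round 6.

6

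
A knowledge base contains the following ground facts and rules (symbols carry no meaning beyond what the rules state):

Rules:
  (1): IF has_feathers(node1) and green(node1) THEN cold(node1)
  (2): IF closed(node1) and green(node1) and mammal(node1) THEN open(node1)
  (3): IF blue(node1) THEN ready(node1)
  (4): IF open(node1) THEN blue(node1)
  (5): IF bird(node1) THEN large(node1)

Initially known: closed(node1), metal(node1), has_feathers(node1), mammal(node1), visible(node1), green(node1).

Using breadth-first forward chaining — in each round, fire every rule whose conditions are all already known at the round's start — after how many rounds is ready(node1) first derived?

Round 1 — (1), (2), derive cold(node1), open(node1).
Round 2 — (4), derive blue(node1).
Round 3 — (3), derive ready(node1).
ready(node1) first appears in round 3.

3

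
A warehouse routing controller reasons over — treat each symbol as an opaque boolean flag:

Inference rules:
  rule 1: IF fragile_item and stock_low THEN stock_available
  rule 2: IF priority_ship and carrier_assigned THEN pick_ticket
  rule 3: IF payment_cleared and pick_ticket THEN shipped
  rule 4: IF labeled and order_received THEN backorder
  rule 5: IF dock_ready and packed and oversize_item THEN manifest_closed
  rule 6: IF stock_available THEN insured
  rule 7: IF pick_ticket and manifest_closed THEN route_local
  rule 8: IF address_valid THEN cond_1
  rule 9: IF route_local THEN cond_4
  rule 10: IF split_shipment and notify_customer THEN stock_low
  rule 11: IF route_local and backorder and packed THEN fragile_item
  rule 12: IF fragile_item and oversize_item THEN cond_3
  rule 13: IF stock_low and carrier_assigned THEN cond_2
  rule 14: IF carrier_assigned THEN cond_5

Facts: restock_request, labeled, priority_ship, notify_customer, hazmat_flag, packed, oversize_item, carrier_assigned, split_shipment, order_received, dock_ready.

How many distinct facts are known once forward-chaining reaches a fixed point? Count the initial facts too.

[1] rule 2 [IF priority_ship and carrier_assigned THEN pick_ticket]; rule 4 [IF labeled and order_received THEN backorder]; rule 5 [IF dock_ready and packed and oversize_item THEN manifest_closed]; rule 10 [IF split_shipment and notify_customer THEN stock_low]; rule 14 [IF carrier_assigned THEN cond_5]. ⇒ new: pick_ticket, backorder, manifest_closed, stock_low, cond_5.
[2] rule 7 [IF pick_ticket and manifest_closed THEN route_local]; rule 13 [IF stock_low and carrier_assigned THEN cond_2]. ⇒ new: route_local, cond_2.
[3] rule 9 [IF route_local THEN cond_4]; rule 11 [IF route_local and backorder and packed THEN fragile_item]. ⇒ new: cond_4, fragile_item.
[4] rule 1 [IF fragile_item and stock_low THEN stock_available]; rule 12 [IF fragile_item and oversize_item THEN cond_3]. ⇒ new: stock_available, cond_3.
[5] rule 6 [IF stock_available THEN insured]. ⇒ new: insured.
Closure: {backorder, carrier_assigned, cond_2, cond_3, cond_4, cond_5, dock_ready, fragile_item, hazmat_flag, insured, labeled, manifest_closed, notify_customer, order_received, oversize_item, packed, pick_ticket, priority_ship, restock_request, route_local, split_shipment, stock_available, stock_low} — 23 facts.

23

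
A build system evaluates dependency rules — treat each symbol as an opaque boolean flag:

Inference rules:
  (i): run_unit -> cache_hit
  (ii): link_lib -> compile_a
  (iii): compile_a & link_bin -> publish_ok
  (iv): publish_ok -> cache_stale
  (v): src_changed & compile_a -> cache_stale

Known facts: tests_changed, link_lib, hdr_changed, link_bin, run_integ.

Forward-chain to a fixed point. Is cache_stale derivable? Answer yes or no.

yes

Round 1 fires (ii), giving compile_a.
Round 2 fires (iii), giving publish_ok.
Round 3 fires (iv), giving cache_stale.
cache_stale appears in round 3, so it is derivable.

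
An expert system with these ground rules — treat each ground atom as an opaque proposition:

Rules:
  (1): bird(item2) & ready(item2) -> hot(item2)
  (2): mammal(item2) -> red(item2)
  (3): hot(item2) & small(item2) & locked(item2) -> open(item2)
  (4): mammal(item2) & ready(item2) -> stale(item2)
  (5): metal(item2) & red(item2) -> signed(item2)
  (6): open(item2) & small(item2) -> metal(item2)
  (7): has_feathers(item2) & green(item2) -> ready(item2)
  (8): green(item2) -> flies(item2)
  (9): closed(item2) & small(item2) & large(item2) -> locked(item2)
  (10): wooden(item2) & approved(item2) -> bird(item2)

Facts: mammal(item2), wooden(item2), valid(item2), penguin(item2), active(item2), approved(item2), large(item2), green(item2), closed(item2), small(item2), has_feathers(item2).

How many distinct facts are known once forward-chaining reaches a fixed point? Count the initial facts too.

Round 1: (2) [mammal(item2) -> red(item2)]; (7) [has_feathers(item2) & green(item2) -> ready(item2)]; (8) [green(item2) -> flies(item2)]; (9) [closed(item2) & small(item2) & large(item2) -> locked(item2)]; (10) [wooden(item2) & approved(item2) -> bird(item2)]. New: red(item2), ready(item2), flies(item2), locked(item2), bird(item2).
Round 2: (1) [bird(item2) & ready(item2) -> hot(item2)]; (4) [mammal(item2) & ready(item2) -> stale(item2)]. New: hot(item2), stale(item2).
Round 3: (3) [hot(item2) & small(item2) & locked(item2) -> open(item2)]. New: open(item2).
Round 4: (6) [open(item2) & small(item2) -> metal(item2)]. New: metal(item2).
Round 5: (5) [metal(item2) & red(item2) -> signed(item2)]. New: signed(item2).
Closure: {active(item2), approved(item2), bird(item2), closed(item2), flies(item2), green(item2), has_feathers(item2), hot(item2), large(item2), locked(item2), mammal(item2), metal(item2), open(item2), penguin(item2), ready(item2), red(item2), signed(item2), small(item2), stale(item2), valid(item2), wooden(item2)} — 21 facts.

21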